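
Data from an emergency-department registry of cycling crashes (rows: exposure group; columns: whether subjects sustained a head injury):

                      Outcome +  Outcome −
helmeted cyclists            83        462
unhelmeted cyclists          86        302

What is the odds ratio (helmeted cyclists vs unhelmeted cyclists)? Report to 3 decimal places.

OR = (83 × 302) / (462 × 86) = 25066/39732 ≈ 0.631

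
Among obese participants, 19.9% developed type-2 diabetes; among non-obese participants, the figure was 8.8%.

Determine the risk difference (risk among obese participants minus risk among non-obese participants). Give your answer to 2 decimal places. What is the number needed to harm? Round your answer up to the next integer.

RD = 0.11; NNH = 10

risk difference = 0.1990 − 0.0880 = 0.11
absolute risk difference = 0.111000
1 / 0.111000 = 9.009 → round up → 10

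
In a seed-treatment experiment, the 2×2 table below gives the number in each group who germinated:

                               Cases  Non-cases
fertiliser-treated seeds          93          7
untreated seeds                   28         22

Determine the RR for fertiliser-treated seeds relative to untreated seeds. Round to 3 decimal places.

risk, fertiliser-treated seeds = 93/100 = 0.9300
risk, untreated seeds = 28/50 = 0.5600
RR = 0.9300 / 0.5600 = 1.661

1.661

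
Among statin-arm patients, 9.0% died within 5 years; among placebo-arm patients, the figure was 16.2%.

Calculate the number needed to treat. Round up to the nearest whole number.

absolute risk difference = 0.072000
1 / 0.072000 = 13.889 → round up → 14

NNT = 14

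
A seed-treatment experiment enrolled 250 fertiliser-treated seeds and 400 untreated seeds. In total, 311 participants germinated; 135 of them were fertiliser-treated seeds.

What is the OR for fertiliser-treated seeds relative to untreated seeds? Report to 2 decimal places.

OR ≈ 1.49

fertiliser-treated seeds without the outcome: 250 − 135 = 115
untreated seeds with the outcome: 311 − 135 = 176
untreated seeds without the outcome: 400 − 176 = 224
OR = (135 × 224) / (115 × 176) = 30240/20240 ≈ 1.49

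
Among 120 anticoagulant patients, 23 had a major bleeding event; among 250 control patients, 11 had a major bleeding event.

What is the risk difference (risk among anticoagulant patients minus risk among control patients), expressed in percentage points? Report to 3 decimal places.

RD = 14.767

risk, anticoagulant patients = 23/120 = 0.19167
risk, control patients = 11/250 = 0.04400
risk difference = 0.19167 − 0.04400 = 0.14767 → 14.767 percentage points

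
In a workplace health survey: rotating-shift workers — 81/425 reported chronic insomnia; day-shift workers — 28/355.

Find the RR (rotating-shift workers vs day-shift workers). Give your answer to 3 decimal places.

2.416

risk, rotating-shift workers = 81/425 = 0.1906
risk, day-shift workers = 28/355 = 0.0789
RR = 0.1906 / 0.0789 = 2.416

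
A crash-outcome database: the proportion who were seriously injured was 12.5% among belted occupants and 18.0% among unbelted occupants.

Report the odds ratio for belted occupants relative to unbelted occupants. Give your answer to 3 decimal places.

0.651

odds, belted occupants = 0.1250/0.8750 = 0.1429
odds, unbelted occupants = 0.1800/0.8200 = 0.2195
OR = 0.1429 / 0.2195 = 0.651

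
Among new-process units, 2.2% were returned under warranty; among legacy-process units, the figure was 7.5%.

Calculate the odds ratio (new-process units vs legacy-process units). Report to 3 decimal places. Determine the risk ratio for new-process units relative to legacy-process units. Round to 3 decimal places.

OR = 0.277; RR = 0.293

odds, new-process units = 0.02200/0.97800 = 0.02249
odds, legacy-process units = 0.07500/0.92500 = 0.08108
OR = 0.02249 / 0.08108 = 0.277
RR = 0.02200 / 0.07500 = 0.293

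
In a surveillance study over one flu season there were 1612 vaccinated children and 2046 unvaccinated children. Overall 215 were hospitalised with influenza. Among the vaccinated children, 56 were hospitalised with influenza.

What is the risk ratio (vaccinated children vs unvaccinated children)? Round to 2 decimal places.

vaccinated children without the outcome: 1612 − 56 = 1556
unvaccinated children with the outcome: 215 − 56 = 159
unvaccinated children without the outcome: 2046 − 159 = 1887
risk, vaccinated children = 56/1612 = 0.03474
risk, unvaccinated children = 159/2046 = 0.07771
RR = 0.03474 / 0.07771 = 0.45

RR = 0.45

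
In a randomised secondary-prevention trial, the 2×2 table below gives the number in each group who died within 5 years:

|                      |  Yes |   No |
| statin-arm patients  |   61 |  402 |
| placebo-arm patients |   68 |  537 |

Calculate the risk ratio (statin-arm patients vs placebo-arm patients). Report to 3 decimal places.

risk, statin-arm patients = 61/463 = 0.1317
risk, placebo-arm patients = 68/605 = 0.1124
RR = 0.1317 / 0.1124 = 1.172

1.172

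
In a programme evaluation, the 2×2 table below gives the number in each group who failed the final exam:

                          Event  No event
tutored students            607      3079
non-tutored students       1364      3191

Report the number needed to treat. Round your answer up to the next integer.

NNT = 8

risk, tutored students = 607/3686 = 0.164677
risk, non-tutored students = 1364/4555 = 0.299451
absolute risk difference = 0.134774
1 / 0.134774 = 7.420 → round up → 8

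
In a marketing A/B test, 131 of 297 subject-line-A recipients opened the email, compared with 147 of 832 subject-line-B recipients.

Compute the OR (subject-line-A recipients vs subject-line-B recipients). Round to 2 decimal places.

OR = (131 × 685) / (166 × 147) = 89735/24402 ≈ 3.68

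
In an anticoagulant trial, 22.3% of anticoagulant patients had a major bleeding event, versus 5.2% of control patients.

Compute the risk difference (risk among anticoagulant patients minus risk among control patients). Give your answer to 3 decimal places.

risk difference = 0.2230 − 0.0520 = 0.171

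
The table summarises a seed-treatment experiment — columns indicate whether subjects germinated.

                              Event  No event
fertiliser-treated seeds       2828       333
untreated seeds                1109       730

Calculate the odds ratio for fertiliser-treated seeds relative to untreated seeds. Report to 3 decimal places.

odds, fertiliser-treated seeds = 2828/333 = 8.4925
odds, untreated seeds = 1109/730 = 1.5192
OR = 8.4925 / 1.5192 = 5.590

5.590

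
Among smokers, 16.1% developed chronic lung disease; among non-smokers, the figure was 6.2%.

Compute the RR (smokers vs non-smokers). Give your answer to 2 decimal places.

RR = 0.1610 / 0.0620 = 2.60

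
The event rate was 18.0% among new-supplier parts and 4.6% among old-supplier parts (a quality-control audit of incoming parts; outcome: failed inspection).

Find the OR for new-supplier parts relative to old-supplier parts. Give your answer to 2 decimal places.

4.55

odds, new-supplier parts = 0.18000/0.82000 = 0.21951
odds, old-supplier parts = 0.04600/0.95400 = 0.04822
OR = 0.21951 / 0.04822 = 4.55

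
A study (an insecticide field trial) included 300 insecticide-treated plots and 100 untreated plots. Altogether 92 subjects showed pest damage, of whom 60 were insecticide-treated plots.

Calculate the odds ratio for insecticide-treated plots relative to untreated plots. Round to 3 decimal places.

insecticide-treated plots without the outcome: 300 − 60 = 240
untreated plots with the outcome: 92 − 60 = 32
untreated plots without the outcome: 100 − 32 = 68
OR = (60 × 68) / (240 × 32) = 4080/7680 ≈ 0.531

OR = 0.531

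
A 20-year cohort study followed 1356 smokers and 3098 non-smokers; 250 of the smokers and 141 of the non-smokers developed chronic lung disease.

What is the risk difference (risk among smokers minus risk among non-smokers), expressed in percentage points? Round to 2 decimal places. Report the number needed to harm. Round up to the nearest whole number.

RD = 13.89; NNH = 8

risk, smokers = 250/1356 = 0.18437
risk, non-smokers = 141/3098 = 0.04551
risk difference = 0.18437 − 0.04551 = 0.13885 → 13.89 percentage points
absolute risk difference = 0.138853
1 / 0.138853 = 7.202 → round up → 8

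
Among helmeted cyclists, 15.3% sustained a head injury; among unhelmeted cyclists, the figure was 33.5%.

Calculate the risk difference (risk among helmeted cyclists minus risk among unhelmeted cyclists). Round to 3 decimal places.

risk difference = 0.1530 − 0.3350 = -0.182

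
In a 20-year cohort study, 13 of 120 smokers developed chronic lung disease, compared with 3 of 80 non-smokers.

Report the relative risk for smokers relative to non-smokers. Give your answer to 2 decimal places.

risk, smokers = 13/120 = 0.10833
risk, non-smokers = 3/80 = 0.03750
RR = 0.10833 / 0.03750 = 2.89

2.89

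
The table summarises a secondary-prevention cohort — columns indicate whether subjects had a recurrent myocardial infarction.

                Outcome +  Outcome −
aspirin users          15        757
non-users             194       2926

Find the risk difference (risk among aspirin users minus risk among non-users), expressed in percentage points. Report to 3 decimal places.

RD ≈ -4.275

risk, aspirin users = 15/772 = 0.01943
risk, non-users = 194/3120 = 0.06218
risk difference = 0.01943 − 0.06218 = -0.04275 → -4.275 percentage points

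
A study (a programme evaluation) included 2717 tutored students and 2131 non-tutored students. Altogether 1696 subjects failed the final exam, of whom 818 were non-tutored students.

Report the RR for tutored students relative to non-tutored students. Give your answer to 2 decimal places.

tutored students with the outcome: 1696 − 818 = 878
tutored students without the outcome: 2717 − 878 = 1839
non-tutored students without the outcome: 2131 − 818 = 1313
risk, tutored students = 878/2717 = 0.3232
risk, non-tutored students = 818/2131 = 0.3839
RR = 0.3232 / 0.3839 = 0.84

0.84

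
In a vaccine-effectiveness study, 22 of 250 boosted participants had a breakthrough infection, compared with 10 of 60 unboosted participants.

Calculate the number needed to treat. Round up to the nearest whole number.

risk, boosted participants = 22/250 = 0.088000
risk, unboosted participants = 10/60 = 0.166667
absolute risk difference = 0.078667
1 / 0.078667 = 12.712 → round up → 13

NNT ≈ 13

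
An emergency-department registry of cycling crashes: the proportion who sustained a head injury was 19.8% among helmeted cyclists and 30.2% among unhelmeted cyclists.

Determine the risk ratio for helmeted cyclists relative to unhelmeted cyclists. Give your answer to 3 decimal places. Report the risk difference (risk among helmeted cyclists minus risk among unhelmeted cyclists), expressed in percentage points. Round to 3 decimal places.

RR = 0.1980 / 0.3020 = 0.656
risk difference = 0.1980 − 0.3020 = -0.1040 → -10.400 percentage points

RR = 0.656; RD = -10.400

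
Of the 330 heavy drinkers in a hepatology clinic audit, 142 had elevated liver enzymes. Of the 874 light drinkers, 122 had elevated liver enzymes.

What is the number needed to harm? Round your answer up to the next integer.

risk, heavy drinkers = 142/330 = 0.430303
risk, light drinkers = 122/874 = 0.139588
absolute risk difference = 0.290715
1 / 0.290715 = 3.440 → round up → 4

NNH = 4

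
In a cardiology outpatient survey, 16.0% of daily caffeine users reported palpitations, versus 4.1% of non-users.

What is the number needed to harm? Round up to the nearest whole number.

absolute risk difference = 0.119000
1 / 0.119000 = 8.403 → round up → 9

NNH ≈ 9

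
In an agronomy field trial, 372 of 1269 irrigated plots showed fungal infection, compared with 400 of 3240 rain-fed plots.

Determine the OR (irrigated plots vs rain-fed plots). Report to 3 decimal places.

OR = (372 × 2840) / (897 × 400) = 1056480/358800 ≈ 2.944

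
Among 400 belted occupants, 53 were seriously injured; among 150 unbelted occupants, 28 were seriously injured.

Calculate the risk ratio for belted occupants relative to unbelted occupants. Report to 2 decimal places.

risk, belted occupants = 53/400 = 0.1325
risk, unbelted occupants = 28/150 = 0.1867
RR = 0.1325 / 0.1867 = 0.71

0.71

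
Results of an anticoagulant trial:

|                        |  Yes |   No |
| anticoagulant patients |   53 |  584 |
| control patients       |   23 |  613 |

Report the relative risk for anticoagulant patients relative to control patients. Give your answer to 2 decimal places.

2.30

risk, anticoagulant patients = 53/637 = 0.08320
risk, control patients = 23/636 = 0.03616
RR = 0.08320 / 0.03616 = 2.30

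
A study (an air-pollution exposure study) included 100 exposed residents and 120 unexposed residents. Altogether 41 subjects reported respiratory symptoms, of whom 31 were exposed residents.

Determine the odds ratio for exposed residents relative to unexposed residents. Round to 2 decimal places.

4.94

exposed residents without the outcome: 100 − 31 = 69
unexposed residents with the outcome: 41 − 31 = 10
unexposed residents without the outcome: 120 − 10 = 110
OR = (31 × 110) / (69 × 10) = 3410/690 ≈ 4.94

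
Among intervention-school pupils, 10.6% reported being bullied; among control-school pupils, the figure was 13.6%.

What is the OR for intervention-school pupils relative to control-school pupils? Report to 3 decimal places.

0.753

odds, intervention-school pupils = 0.1060/0.8940 = 0.1186
odds, control-school pupils = 0.1360/0.8640 = 0.1574
OR = 0.1186 / 0.1574 = 0.753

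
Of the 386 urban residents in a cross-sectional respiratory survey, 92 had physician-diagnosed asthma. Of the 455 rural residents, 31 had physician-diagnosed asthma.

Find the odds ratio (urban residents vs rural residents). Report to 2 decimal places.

OR = (92 × 424) / (294 × 31) = 39008/9114 ≈ 4.28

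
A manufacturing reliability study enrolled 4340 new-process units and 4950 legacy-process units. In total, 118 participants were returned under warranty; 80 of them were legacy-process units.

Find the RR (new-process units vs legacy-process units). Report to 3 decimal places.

RR: 0.542

new-process units with the outcome: 118 − 80 = 38
new-process units without the outcome: 4340 − 38 = 4302
legacy-process units without the outcome: 4950 − 80 = 4870
risk, new-process units = 38/4340 = 0.00876
risk, legacy-process units = 80/4950 = 0.01616
RR = 0.00876 / 0.01616 = 0.542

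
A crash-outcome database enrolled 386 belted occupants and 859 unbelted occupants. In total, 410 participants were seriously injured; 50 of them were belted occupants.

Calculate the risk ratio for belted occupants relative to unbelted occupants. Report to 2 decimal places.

RR: 0.31

belted occupants without the outcome: 386 − 50 = 336
unbelted occupants with the outcome: 410 − 50 = 360
unbelted occupants without the outcome: 859 − 360 = 499
risk, belted occupants = 50/386 = 0.1295
risk, unbelted occupants = 360/859 = 0.4191
RR = 0.1295 / 0.4191 = 0.31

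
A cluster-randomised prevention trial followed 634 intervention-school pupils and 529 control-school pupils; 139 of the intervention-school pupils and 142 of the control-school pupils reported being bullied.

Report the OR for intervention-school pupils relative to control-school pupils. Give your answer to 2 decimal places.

OR = (139 × 387) / (495 × 142) = 53793/70290 ≈ 0.77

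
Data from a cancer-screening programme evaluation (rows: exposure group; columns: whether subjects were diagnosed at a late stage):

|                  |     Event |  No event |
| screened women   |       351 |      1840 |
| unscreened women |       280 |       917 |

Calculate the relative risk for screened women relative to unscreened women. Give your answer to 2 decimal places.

risk, screened women = 351/2191 = 0.1602
risk, unscreened women = 280/1197 = 0.2339
RR = 0.1602 / 0.2339 = 0.68

RR = 0.68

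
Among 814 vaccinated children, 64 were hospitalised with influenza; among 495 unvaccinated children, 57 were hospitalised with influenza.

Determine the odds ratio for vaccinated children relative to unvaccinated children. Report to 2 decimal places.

OR ≈ 0.66

odds, vaccinated children = 64/750 = 0.0853
odds, unvaccinated children = 57/438 = 0.1301
OR = 0.0853 / 0.1301 = 0.66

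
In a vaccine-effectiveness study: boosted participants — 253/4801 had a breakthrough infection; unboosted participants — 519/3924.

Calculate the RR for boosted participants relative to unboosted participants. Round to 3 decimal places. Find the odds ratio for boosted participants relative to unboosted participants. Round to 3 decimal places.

RR = 0.398; OR = 0.365

risk, boosted participants = 253/4801 = 0.0527
risk, unboosted participants = 519/3924 = 0.1323
RR = 0.0527 / 0.1323 = 0.398
OR = (253 × 3405) / (4548 × 519) = 861465/2360412 ≈ 0.365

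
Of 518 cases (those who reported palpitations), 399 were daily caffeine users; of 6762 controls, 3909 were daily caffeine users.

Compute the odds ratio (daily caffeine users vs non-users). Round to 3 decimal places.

OR ≈ 2.447

odds, daily caffeine users = 399/3909 = 0.10207
odds, non-users = 119/2853 = 0.04171
OR = 0.10207 / 0.04171 = 2.447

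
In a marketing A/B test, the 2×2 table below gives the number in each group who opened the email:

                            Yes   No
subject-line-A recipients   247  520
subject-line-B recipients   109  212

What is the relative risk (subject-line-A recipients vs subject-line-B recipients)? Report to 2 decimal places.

risk, subject-line-A recipients = 247/767 = 0.3220
risk, subject-line-B recipients = 109/321 = 0.3396
RR = 0.3220 / 0.3396 = 0.95

RR = 0.95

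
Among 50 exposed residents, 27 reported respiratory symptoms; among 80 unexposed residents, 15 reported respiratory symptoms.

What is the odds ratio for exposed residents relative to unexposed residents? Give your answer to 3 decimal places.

OR = (27 × 65) / (23 × 15) = 1755/345 ≈ 5.087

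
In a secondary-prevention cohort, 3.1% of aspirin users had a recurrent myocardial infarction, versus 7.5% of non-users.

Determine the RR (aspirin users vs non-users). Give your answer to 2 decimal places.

RR = 0.03100 / 0.07500 = 0.41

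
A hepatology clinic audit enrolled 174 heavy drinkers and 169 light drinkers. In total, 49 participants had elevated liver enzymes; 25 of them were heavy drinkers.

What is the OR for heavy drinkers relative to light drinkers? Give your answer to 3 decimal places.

1.014

heavy drinkers without the outcome: 174 − 25 = 149
light drinkers with the outcome: 49 − 25 = 24
light drinkers without the outcome: 169 − 24 = 145
odds, heavy drinkers = 25/149 = 0.1678
odds, light drinkers = 24/145 = 0.1655
OR = 0.1678 / 0.1655 = 1.014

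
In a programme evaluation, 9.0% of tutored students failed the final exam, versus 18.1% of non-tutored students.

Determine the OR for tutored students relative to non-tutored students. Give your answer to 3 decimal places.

0.448

odds, tutored students = 0.0900/0.9100 = 0.0989
odds, non-tutored students = 0.1810/0.8190 = 0.2210
OR = 0.0989 / 0.2210 = 0.448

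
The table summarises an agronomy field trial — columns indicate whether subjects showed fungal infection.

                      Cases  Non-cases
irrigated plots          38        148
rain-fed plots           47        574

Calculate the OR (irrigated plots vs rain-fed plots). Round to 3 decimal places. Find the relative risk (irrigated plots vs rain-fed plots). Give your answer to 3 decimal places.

OR = 3.136; RR = 2.699

odds, irrigated plots = 38/148 = 0.2568
odds, rain-fed plots = 47/574 = 0.0819
OR = 0.2568 / 0.0819 = 3.136
risk, irrigated plots = 38/186 = 0.2043
risk, rain-fed plots = 47/621 = 0.0757
RR = 0.2043 / 0.0757 = 2.699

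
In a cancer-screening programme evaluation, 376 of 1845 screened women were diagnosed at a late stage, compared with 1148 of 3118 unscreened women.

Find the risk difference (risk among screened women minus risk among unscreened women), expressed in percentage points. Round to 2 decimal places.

risk, screened women = 376/1845 = 0.2038
risk, unscreened women = 1148/3118 = 0.3682
risk difference = 0.2038 − 0.3682 = -0.1644 → -16.44 percentage points

RD = -16.44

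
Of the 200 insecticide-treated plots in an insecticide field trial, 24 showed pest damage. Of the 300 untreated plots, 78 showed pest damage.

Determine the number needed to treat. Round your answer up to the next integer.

NNT: 8

risk, insecticide-treated plots = 24/200 = 0.120000
risk, untreated plots = 78/300 = 0.260000
absolute risk difference = 0.140000
1 / 0.140000 = 7.143 → round up → 8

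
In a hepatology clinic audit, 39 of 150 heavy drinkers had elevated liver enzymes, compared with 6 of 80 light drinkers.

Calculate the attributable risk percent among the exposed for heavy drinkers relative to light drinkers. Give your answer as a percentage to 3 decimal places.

AR% ≈ 71.154%

risk, heavy drinkers = 39/150 = 0.2600
risk, light drinkers = 6/80 = 0.0750
AR% = (0.2600 − 0.0750) / 0.2600 = 0.7115 → 71.154%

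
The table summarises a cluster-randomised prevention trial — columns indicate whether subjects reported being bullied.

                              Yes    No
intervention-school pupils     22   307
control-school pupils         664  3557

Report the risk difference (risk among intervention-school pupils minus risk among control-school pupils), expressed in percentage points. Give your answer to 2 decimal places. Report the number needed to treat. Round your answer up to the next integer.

RD = -9.04; NNT = 12

risk, intervention-school pupils = 22/329 = 0.0669
risk, control-school pupils = 664/4221 = 0.1573
risk difference = 0.0669 − 0.1573 = -0.0904 → -9.04 percentage points
absolute risk difference = 0.090439
1 / 0.090439 = 11.057 → round up → 12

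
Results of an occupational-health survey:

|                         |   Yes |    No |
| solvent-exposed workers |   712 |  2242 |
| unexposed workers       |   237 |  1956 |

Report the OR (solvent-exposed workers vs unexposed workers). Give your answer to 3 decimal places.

OR = (712 × 1956) / (2242 × 237) = 1392672/531354 ≈ 2.621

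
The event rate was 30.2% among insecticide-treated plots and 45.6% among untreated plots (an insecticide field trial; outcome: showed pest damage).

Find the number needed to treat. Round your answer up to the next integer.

7

absolute risk difference = 0.154000
1 / 0.154000 = 6.494 → round up → 7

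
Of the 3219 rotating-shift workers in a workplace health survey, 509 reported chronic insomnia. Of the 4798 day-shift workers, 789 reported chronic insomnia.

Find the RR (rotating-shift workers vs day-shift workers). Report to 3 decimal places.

0.962

risk, rotating-shift workers = 509/3219 = 0.1581
risk, day-shift workers = 789/4798 = 0.1644
RR = 0.1581 / 0.1644 = 0.962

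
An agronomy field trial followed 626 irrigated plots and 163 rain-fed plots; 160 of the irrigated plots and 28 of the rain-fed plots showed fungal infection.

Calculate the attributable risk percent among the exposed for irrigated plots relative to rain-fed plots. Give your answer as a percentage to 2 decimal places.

32.79%

risk, irrigated plots = 160/626 = 0.2556
risk, rain-fed plots = 28/163 = 0.1718
AR% = (0.2556 − 0.1718) / 0.2556 = 0.3279 → 32.79%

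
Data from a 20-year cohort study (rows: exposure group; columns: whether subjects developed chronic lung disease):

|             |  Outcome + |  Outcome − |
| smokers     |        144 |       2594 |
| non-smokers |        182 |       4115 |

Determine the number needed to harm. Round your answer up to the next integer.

risk, smokers = 144/2738 = 0.052593
risk, non-smokers = 182/4297 = 0.042355
absolute risk difference = 0.010238
1 / 0.010238 = 97.675 → round up → 98

NNH ≈ 98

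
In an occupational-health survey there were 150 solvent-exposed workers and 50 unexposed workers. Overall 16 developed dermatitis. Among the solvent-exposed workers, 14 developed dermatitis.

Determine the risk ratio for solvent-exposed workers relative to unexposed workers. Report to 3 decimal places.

RR ≈ 2.333

solvent-exposed workers without the outcome: 150 − 14 = 136
unexposed workers with the outcome: 16 − 14 = 2
unexposed workers without the outcome: 50 − 2 = 48
risk, solvent-exposed workers = 14/150 = 0.09333
risk, unexposed workers = 2/50 = 0.04000
RR = 0.09333 / 0.04000 = 2.333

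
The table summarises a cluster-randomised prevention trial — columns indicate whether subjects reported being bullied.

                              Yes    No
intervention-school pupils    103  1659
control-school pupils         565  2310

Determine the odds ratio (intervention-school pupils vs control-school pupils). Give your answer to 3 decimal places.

OR = (103 × 2310) / (1659 × 565) = 237930/937335 ≈ 0.254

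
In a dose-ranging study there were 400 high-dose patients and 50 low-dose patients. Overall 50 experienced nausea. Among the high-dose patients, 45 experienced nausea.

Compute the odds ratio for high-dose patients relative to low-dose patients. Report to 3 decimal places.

OR ≈ 1.141

high-dose patients without the outcome: 400 − 45 = 355
low-dose patients with the outcome: 50 − 45 = 5
low-dose patients without the outcome: 50 − 5 = 45
odds, high-dose patients = 45/355 = 0.1268
odds, low-dose patients = 5/45 = 0.1111
OR = 0.1268 / 0.1111 = 1.141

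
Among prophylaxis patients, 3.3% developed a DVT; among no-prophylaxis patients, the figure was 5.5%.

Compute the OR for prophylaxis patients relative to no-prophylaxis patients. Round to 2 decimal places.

OR: 0.59

odds, prophylaxis patients = 0.03300/0.96700 = 0.03413
odds, no-prophylaxis patients = 0.05500/0.94500 = 0.05820
OR = 0.03413 / 0.05820 = 0.59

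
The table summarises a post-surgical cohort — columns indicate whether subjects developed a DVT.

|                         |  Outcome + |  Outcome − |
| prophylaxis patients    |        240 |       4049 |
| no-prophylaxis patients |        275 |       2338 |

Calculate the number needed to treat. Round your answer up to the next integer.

21

risk, prophylaxis patients = 240/4289 = 0.055957
risk, no-prophylaxis patients = 275/2613 = 0.105243
absolute risk difference = 0.049286
1 / 0.049286 = 20.290 → round up → 21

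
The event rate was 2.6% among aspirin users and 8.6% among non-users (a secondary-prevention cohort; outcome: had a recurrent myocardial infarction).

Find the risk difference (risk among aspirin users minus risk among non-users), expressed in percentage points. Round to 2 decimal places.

-6.00

risk difference = 0.02600 − 0.08600 = -0.06000 → -6.00 percentage points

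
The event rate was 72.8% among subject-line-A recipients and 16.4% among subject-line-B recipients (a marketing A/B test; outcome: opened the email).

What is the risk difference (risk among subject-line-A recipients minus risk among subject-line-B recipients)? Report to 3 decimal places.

risk difference = 0.7280 − 0.1640 = 0.564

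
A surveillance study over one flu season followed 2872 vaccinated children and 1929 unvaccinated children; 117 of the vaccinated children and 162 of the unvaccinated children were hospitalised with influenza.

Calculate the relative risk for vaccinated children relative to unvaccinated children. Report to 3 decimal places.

risk, vaccinated children = 117/2872 = 0.04074
risk, unvaccinated children = 162/1929 = 0.08398
RR = 0.04074 / 0.08398 = 0.485

0.485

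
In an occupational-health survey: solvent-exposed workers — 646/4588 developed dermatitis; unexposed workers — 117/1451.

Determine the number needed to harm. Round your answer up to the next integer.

17

risk, solvent-exposed workers = 646/4588 = 0.140802
risk, unexposed workers = 117/1451 = 0.080634
absolute risk difference = 0.060168
1 / 0.060168 = 16.620 → round up → 17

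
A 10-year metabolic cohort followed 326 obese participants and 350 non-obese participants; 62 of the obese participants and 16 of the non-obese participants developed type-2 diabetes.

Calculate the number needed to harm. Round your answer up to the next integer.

NNH = 7

risk, obese participants = 62/326 = 0.190184
risk, non-obese participants = 16/350 = 0.045714
absolute risk difference = 0.144470
1 / 0.144470 = 6.922 → round up → 7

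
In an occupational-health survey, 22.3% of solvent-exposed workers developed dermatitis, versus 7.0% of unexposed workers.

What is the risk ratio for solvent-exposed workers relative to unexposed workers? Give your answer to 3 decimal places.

RR = 0.2230 / 0.0700 = 3.186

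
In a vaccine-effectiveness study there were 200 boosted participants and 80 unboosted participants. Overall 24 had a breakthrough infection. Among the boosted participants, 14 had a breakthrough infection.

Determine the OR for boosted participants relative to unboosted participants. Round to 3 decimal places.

boosted participants without the outcome: 200 − 14 = 186
unboosted participants with the outcome: 24 − 14 = 10
unboosted participants without the outcome: 80 − 10 = 70
OR = (14 × 70) / (186 × 10) = 980/1860 ≈ 0.527

OR = 0.527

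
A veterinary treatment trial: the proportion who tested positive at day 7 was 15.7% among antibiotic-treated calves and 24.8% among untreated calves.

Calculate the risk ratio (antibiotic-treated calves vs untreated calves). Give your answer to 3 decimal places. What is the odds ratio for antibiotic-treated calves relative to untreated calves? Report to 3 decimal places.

RR = 0.1570 / 0.2480 = 0.633
odds, antibiotic-treated calves = 0.1570/0.8430 = 0.1862
odds, untreated calves = 0.2480/0.7520 = 0.3298
OR = 0.1862 / 0.3298 = 0.565

RR = 0.633; OR = 0.565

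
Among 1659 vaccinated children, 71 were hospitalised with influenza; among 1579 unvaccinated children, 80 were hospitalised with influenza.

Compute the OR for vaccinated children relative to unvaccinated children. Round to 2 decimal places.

OR = (71 × 1499) / (1588 × 80) = 106429/127040 ≈ 0.84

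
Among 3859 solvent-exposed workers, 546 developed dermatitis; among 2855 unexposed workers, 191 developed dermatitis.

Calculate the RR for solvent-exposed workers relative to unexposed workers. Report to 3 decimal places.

RR = 2.115

risk, solvent-exposed workers = 546/3859 = 0.1415
risk, unexposed workers = 191/2855 = 0.0669
RR = 0.1415 / 0.0669 = 2.115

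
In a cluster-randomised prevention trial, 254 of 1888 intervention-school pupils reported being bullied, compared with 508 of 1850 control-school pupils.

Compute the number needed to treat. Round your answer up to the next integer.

risk, intervention-school pupils = 254/1888 = 0.134534
risk, control-school pupils = 508/1850 = 0.274595
absolute risk difference = 0.140061
1 / 0.140061 = 7.140 → round up → 8

8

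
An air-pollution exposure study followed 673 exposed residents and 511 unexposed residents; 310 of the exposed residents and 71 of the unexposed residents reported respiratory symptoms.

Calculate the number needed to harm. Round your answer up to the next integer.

NNH = 4

risk, exposed residents = 310/673 = 0.460624
risk, unexposed residents = 71/511 = 0.138943
absolute risk difference = 0.321681
1 / 0.321681 = 3.109 → round up → 4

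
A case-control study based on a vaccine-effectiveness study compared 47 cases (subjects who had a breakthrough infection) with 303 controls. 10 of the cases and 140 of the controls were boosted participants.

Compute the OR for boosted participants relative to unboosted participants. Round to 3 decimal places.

OR = (10 × 163) / (140 × 37) = 1630/5180 ≈ 0.315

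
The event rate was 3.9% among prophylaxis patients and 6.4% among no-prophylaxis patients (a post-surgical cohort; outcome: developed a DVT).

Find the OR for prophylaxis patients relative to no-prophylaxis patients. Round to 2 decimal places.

odds, prophylaxis patients = 0.03900/0.96100 = 0.04058
odds, no-prophylaxis patients = 0.06400/0.93600 = 0.06838
OR = 0.04058 / 0.06838 = 0.59

0.59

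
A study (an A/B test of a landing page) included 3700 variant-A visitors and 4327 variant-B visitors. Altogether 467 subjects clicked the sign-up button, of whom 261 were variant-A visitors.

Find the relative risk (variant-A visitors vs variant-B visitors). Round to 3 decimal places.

variant-A visitors without the outcome: 3700 − 261 = 3439
variant-B visitors with the outcome: 467 − 261 = 206
variant-B visitors without the outcome: 4327 − 206 = 4121
risk, variant-A visitors = 261/3700 = 0.07054
risk, variant-B visitors = 206/4327 = 0.04761
RR = 0.07054 / 0.04761 = 1.482

1.482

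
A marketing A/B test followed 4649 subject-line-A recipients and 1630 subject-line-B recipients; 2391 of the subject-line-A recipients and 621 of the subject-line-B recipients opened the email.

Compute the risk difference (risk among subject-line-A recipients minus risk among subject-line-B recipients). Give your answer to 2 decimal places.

0.13

risk, subject-line-A recipients = 2391/4649 = 0.5143
risk, subject-line-B recipients = 621/1630 = 0.3810
risk difference = 0.5143 − 0.3810 = 0.13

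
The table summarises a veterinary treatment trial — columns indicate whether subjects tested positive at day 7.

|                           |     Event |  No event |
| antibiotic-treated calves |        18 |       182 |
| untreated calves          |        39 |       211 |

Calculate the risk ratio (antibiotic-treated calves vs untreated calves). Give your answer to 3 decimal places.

0.577

risk, antibiotic-treated calves = 18/200 = 0.0900
risk, untreated calves = 39/250 = 0.1560
RR = 0.0900 / 0.1560 = 0.577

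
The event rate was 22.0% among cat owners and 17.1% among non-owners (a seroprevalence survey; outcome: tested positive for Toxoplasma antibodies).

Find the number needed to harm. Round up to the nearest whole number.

absolute risk difference = 0.049000
1 / 0.049000 = 20.408 → round up → 21

21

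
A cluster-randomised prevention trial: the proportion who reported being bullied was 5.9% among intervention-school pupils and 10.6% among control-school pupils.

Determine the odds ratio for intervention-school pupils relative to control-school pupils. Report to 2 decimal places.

odds, intervention-school pupils = 0.0590/0.9410 = 0.0627
odds, control-school pupils = 0.1060/0.8940 = 0.1186
OR = 0.0627 / 0.1186 = 0.53

OR = 0.53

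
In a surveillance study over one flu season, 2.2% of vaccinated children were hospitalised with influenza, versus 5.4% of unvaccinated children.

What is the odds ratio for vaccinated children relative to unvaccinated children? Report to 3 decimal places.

OR = 0.394

odds, vaccinated children = 0.02200/0.97800 = 0.02249
odds, unvaccinated children = 0.05400/0.94600 = 0.05708
OR = 0.02249 / 0.05708 = 0.394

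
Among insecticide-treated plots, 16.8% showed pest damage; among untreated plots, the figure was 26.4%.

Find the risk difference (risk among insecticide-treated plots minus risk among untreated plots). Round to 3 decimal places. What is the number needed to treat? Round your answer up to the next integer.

RD = -0.096; NNT = 11

risk difference = 0.1680 − 0.2640 = -0.096
absolute risk difference = 0.096000
1 / 0.096000 = 10.417 → round up → 11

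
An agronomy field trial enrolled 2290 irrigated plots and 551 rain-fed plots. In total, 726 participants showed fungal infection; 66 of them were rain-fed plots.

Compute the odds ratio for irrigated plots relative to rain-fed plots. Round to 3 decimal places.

irrigated plots with the outcome: 726 − 66 = 660
irrigated plots without the outcome: 2290 − 660 = 1630
rain-fed plots without the outcome: 551 − 66 = 485
odds, irrigated plots = 660/1630 = 0.4049
odds, rain-fed plots = 66/485 = 0.1361
OR = 0.4049 / 0.1361 = 2.975

2.975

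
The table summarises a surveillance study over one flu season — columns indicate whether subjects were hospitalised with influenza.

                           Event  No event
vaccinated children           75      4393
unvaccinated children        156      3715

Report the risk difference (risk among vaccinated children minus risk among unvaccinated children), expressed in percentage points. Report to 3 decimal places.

RD ≈ -2.351

risk, vaccinated children = 75/4468 = 0.01679
risk, unvaccinated children = 156/3871 = 0.04030
risk difference = 0.01679 − 0.04030 = -0.02351 → -2.351 percentage points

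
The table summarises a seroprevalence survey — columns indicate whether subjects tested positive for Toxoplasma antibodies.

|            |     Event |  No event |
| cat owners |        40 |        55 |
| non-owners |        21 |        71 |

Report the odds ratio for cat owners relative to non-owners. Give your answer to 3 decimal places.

odds, cat owners = 40/55 = 0.7273
odds, non-owners = 21/71 = 0.2958
OR = 0.7273 / 0.2958 = 2.459

OR = 2.459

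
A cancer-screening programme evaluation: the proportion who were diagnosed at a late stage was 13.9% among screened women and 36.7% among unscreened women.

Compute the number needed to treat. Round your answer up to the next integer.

NNT = 5

absolute risk difference = 0.228000
1 / 0.228000 = 4.386 → round up → 5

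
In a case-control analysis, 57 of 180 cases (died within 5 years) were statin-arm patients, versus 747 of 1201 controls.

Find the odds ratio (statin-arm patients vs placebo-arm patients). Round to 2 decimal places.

OR: 0.28

odds, statin-arm patients = 57/747 = 0.0763
odds, placebo-arm patients = 123/454 = 0.2709
OR = 0.0763 / 0.2709 = 0.28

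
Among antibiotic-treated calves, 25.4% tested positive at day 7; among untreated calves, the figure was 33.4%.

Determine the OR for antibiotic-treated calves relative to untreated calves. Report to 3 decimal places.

0.679

odds, antibiotic-treated calves = 0.2540/0.7460 = 0.3405
odds, untreated calves = 0.3340/0.6660 = 0.5015
OR = 0.3405 / 0.5015 = 0.679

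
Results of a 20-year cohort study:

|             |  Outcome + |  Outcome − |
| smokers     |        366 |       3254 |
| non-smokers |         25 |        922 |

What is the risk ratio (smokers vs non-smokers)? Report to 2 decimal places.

risk, smokers = 366/3620 = 0.10110
risk, non-smokers = 25/947 = 0.02640
RR = 0.10110 / 0.02640 = 3.83

3.83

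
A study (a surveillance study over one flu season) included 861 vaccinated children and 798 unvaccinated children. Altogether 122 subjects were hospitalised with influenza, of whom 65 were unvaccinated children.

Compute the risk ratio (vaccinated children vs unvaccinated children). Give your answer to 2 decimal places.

0.81

vaccinated children with the outcome: 122 − 65 = 57
vaccinated children without the outcome: 861 − 57 = 804
unvaccinated children without the outcome: 798 − 65 = 733
risk, vaccinated children = 57/861 = 0.0662
risk, unvaccinated children = 65/798 = 0.0815
RR = 0.0662 / 0.0815 = 0.81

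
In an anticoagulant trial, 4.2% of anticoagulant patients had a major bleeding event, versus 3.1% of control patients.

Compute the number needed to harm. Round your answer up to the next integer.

absolute risk difference = 0.011000
1 / 0.011000 = 90.909 → round up → 91

91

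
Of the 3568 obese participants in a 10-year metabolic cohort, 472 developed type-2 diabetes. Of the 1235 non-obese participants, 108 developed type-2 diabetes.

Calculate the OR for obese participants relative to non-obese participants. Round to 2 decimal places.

OR = (472 × 1127) / (3096 × 108) = 531944/334368 ≈ 1.59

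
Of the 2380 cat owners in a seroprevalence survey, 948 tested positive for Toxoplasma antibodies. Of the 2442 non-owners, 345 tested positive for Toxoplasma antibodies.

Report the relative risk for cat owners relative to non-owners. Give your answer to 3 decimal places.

RR ≈ 2.819

risk, cat owners = 948/2380 = 0.3983
risk, non-owners = 345/2442 = 0.1413
RR = 0.3983 / 0.1413 = 2.819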